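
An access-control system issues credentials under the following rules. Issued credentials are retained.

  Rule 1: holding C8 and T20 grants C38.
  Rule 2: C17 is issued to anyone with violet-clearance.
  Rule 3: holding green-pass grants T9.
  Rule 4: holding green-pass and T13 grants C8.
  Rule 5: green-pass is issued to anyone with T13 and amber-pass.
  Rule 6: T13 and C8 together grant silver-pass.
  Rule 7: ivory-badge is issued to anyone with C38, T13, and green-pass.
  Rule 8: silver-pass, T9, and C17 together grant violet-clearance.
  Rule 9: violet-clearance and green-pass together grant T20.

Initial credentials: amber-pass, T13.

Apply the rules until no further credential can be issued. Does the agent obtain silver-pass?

Yes

Holding T13 and amber-pass grants green-pass (Rule 5).
Holding green-pass and T13 grants C8 (Rule 4).
Holding T13 and C8 grants silver-pass (Rule 6).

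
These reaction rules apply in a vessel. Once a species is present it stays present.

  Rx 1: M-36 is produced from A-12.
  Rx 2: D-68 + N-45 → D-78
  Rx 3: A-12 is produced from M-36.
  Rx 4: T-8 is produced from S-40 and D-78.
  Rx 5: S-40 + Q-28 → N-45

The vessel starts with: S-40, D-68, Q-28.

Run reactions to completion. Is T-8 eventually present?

Yes

S-40 and Q-28 present → N-45 forms (Rx 5).
D-68 and N-45 present → D-78 forms (Rx 2).
S-40 and D-78 present → T-8 forms (Rx 4).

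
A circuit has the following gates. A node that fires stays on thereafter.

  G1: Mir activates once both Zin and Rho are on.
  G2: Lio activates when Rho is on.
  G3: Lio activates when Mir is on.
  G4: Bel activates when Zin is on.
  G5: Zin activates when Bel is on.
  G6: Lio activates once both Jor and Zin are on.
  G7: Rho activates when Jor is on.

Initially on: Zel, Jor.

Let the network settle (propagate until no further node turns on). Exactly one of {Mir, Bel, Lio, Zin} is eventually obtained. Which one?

G7: Jor on → Rho on.
G2: Rho on → Lio on.
Mir would need Zin and Rho (G1), but Zin never turns on. Bel would need Zin (G4), but Zin never turns on. Zin would need Bel (G5), but Bel never turns on.

Lio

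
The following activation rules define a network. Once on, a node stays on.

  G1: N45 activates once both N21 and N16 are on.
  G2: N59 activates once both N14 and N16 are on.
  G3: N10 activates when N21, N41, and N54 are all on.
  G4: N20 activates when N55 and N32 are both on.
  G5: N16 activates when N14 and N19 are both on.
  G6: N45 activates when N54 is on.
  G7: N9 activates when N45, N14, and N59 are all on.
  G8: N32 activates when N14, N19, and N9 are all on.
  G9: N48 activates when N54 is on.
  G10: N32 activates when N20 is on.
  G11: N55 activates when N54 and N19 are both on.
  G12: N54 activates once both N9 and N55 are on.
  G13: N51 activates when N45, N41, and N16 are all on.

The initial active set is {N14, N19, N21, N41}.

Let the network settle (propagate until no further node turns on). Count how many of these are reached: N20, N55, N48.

N20 would need N55 and N32 (G4), but N55 never turns on.
N55 would need N54 and N19 (G11), but N54 never turns on.
N48 would need N54 (G9), but N54 never turns on.
None of the 3 are reached.

0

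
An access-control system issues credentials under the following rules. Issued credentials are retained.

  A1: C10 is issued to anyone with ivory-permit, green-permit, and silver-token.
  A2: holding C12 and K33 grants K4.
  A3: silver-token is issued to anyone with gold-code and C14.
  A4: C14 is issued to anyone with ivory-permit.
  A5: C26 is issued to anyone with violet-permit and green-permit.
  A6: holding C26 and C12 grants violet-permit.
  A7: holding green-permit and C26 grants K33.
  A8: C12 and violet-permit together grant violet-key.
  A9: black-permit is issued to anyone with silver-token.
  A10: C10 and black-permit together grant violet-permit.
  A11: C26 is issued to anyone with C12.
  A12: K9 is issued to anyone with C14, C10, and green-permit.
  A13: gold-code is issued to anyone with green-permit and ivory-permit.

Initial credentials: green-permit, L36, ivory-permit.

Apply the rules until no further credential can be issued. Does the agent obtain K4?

No

K4 would need C12 and K33 (A2), but C12 is never granted.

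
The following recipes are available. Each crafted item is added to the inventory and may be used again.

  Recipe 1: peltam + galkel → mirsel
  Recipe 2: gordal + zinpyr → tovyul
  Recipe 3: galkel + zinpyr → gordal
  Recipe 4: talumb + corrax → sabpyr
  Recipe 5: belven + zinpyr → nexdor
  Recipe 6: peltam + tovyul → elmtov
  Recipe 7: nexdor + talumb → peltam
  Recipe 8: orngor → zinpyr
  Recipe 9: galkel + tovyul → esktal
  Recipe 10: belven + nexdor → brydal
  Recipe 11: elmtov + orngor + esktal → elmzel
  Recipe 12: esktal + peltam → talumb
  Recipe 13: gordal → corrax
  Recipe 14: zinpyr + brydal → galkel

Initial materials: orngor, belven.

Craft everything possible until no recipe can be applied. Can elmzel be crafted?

No

elmzel would need elmtov, orngor, and esktal (Recipe 11), but elmtov is never obtained.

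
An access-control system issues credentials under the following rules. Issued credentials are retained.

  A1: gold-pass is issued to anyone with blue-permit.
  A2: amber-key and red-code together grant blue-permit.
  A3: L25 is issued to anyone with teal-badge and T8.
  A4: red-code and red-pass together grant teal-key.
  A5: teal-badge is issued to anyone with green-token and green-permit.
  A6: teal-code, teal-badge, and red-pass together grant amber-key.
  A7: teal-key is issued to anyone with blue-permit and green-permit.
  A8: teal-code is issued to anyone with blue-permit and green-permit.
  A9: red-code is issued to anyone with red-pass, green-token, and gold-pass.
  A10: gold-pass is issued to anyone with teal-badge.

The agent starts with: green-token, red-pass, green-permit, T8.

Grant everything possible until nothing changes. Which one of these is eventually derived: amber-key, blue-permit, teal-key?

Holding green-token and green-permit grants teal-badge (A5).
Holding teal-badge grants gold-pass (A10).
Holding red-pass, green-token, and gold-pass grants red-code (A9).
Holding red-code and red-pass grants teal-key (A4).
blue-permit would need amber-key and red-code (A2), but amber-key is never granted. amber-key would need teal-code, teal-badge, and red-pass (A6), but teal-code is never granted.

teal-key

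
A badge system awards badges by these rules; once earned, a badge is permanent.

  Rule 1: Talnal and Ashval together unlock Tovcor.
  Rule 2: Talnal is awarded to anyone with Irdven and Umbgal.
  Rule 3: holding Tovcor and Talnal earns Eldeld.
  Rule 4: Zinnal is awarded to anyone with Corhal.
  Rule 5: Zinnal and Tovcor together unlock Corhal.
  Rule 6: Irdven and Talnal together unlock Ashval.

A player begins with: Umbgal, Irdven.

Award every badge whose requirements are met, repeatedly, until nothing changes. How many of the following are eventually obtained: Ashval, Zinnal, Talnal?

With Irdven and Umbgal, Talnal is earned (Rule 2).
With Irdven and Talnal, Ashval is earned (Rule 6).
Ashval: reached.
Zinnal would need Corhal (Rule 4), but Corhal is never earned.
Talnal: reached.
Reached: Ashval and Talnal — 2 of the 3.

2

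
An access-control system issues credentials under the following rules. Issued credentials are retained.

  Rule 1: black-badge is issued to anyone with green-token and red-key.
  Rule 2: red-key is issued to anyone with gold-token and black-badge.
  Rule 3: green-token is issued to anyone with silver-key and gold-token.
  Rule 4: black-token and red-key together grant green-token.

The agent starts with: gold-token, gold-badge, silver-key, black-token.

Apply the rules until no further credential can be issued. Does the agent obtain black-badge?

No

black-badge would need green-token and red-key (Rule 1), but red-key is never granted.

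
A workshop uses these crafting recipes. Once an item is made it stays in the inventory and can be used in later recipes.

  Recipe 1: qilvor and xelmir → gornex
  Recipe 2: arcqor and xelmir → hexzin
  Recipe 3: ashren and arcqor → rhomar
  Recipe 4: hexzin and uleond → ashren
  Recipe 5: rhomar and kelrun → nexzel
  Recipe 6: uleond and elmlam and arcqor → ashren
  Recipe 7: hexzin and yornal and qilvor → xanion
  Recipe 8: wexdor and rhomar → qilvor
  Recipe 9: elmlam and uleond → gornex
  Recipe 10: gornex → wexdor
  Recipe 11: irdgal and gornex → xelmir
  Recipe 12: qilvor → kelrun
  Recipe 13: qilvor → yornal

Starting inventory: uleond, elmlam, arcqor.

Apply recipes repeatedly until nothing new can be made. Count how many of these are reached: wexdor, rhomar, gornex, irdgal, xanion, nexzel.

4

uleond and elmlam and arcqor → ashren (Recipe 6).
elmlam and uleond → gornex (Recipe 9).
Using Recipe 10, gornex makes wexdor.
Using Recipe 3, ashren and arcqor make rhomar.
Using Recipe 8, wexdor and rhomar make qilvor.
Using Recipe 12, qilvor makes kelrun.
rhomar and kelrun → nexzel (Recipe 5).
wexdor: reached.
rhomar: reached.
gornex: reached.
No rule produces irdgal, and it is not given.
xanion would need hexzin, yornal, and qilvor (Recipe 7), but hexzin is never obtained.
nexzel: reached.
Reached: wexdor, rhomar, gornex, and nexzel — 4 of the 6.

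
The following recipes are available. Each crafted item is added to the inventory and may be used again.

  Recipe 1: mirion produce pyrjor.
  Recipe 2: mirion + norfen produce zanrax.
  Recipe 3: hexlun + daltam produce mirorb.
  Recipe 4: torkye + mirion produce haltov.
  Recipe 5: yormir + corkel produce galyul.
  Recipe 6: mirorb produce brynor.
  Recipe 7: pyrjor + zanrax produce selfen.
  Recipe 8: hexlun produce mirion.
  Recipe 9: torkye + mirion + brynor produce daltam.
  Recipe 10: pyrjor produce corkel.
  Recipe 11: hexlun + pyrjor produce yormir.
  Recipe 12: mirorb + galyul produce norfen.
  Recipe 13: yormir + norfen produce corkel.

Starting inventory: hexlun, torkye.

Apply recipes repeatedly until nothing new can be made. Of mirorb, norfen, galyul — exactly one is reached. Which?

galyul

Using Recipe 8, hexlun makes mirion.
mirion → pyrjor (Recipe 1).
Using Recipe 10, pyrjor makes corkel.
Using Recipe 11, hexlun and pyrjor make yormir.
Using Recipe 5, yormir and corkel make galyul.
norfen would need mirorb and galyul (Recipe 12), but mirorb is never obtained. mirorb would need hexlun and daltam (Recipe 3), but daltam is never obtained.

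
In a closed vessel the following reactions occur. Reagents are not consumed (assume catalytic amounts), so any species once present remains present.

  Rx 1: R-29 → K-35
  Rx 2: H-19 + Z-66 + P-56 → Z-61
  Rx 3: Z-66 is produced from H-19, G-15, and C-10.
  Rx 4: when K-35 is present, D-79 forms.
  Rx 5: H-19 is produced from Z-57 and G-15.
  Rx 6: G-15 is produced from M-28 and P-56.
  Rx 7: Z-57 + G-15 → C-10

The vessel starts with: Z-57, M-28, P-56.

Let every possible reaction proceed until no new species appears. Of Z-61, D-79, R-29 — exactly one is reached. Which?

M-28 and P-56 present → G-15 forms (Rx 6).
Z-57 and G-15 present → H-19 forms (Rx 5).
Z-57 and G-15 present → C-10 forms (Rx 7).
H-19, G-15, and C-10 present → Z-66 forms (Rx 3).
H-19, Z-66, and P-56 present → Z-61 forms (Rx 2).
No rule produces R-29, and it is not given. D-79 would need K-35 (Rx 4), but K-35 never forms.

Z-61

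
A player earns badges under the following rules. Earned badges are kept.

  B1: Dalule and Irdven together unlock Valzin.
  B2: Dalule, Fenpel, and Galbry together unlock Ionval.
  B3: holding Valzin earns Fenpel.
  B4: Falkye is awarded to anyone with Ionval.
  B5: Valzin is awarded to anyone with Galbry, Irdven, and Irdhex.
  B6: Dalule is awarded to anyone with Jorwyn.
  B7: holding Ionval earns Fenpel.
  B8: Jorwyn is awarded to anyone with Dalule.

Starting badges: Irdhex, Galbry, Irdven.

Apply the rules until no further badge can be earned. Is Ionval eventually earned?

No

Ionval would need Dalule, Fenpel, and Galbry (B2), but Dalule is never earned.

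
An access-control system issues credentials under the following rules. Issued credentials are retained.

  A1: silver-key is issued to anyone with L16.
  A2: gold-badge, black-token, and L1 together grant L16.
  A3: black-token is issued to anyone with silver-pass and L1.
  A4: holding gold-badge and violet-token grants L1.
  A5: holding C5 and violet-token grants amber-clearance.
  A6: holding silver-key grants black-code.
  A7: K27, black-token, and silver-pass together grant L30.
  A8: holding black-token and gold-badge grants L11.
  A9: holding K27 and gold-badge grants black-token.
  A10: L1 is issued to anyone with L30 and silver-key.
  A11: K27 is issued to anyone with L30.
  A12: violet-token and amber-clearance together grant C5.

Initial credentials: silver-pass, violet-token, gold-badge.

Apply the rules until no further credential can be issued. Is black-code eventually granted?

Holding gold-badge and violet-token grants L1 (A4).
Holding silver-pass and L1 grants black-token (A3).
Holding gold-badge, black-token, and L1 grants L16 (A2).
Holding L16 grants silver-key (A1).
Holding silver-key grants black-code (A6).

Yes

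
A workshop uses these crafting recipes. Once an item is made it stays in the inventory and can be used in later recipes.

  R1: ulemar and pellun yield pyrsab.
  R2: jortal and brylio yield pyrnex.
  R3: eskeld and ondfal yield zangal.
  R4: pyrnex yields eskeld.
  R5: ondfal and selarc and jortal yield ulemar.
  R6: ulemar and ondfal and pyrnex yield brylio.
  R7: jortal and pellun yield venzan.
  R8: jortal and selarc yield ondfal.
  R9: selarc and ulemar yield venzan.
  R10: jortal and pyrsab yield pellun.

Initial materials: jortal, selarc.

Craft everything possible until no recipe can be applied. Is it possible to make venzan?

Yes

Using R8, jortal and selarc make ondfal.
Using R5, ondfal, selarc, and jortal make ulemar.
Using R9, selarc and ulemar make venzan.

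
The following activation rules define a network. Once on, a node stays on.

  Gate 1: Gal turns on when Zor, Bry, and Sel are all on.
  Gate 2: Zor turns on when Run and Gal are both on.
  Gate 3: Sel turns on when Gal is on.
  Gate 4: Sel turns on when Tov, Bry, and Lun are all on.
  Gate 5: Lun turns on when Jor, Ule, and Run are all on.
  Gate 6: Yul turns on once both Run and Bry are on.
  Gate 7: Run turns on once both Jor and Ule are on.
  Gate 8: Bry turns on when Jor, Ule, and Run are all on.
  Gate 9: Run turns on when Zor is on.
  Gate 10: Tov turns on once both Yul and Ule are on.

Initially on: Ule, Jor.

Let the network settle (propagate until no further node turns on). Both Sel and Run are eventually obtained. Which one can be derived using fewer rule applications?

Run: Jor and Ule are on, so Run turns on (Gate 7). [1 rule application]
Sel: Gate 7: Jor and Ule on → Run on. Gate 5: Jor, Ule, and Run on → Lun on. Jor, Ule, and Run are on, so Bry turns on (Gate 8). Run and Bry are on, so Yul turns on (Gate 6). Gate 10: Yul and Ule on → Tov on. Tov, Bry, and Lun are on, so Sel turns on (Gate 4). [6 rule applications]
Run needs fewer.

Run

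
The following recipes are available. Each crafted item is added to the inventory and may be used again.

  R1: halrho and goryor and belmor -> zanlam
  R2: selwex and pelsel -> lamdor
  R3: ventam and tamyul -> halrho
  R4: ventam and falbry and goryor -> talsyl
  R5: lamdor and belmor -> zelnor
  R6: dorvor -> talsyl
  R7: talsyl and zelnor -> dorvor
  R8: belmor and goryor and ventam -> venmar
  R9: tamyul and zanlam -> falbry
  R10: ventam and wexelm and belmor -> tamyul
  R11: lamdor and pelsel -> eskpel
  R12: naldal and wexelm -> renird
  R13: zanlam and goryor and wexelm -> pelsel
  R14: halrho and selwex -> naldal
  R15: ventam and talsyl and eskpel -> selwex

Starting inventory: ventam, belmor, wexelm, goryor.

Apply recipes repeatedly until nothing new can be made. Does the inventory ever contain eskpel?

No

eskpel would need lamdor and pelsel (R11), but lamdor is never obtained.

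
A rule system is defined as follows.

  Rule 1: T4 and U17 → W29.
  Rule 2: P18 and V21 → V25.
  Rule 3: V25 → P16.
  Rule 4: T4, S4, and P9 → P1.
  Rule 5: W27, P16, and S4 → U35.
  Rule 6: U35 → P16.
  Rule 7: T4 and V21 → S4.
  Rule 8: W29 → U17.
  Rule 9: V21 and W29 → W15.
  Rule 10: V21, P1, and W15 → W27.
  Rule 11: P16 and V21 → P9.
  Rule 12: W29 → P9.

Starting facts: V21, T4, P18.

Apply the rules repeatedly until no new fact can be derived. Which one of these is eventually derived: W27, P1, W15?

P1

From P18 and V21, Rule 2 gives V25.
From T4 and V21, Rule 7 gives S4.
V25 holds, so P16 follows (Rule 3).
P16 and V21 hold, so P9 follows (Rule 11).
T4, S4, and P9 hold, so P1 follows (Rule 4).
W15 would need V21 and W29 (Rule 9), but W29 is never established. W27 would need V21, P1, and W15 (Rule 10), but W15 is never established.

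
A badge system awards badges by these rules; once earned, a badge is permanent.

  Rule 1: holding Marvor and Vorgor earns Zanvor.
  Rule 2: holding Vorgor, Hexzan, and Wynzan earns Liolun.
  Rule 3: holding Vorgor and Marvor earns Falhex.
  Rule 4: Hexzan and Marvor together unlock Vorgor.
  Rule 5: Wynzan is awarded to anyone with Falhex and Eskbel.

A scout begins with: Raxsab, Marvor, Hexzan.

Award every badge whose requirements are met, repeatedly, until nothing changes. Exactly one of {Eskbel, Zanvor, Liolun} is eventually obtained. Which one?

With Hexzan and Marvor, Vorgor is earned (Rule 4).
With Marvor and Vorgor, Zanvor is earned (Rule 1).
Liolun would need Vorgor, Hexzan, and Wynzan (Rule 2), but Wynzan is never earned. No rule produces Eskbel, and it is not given.

Zanvor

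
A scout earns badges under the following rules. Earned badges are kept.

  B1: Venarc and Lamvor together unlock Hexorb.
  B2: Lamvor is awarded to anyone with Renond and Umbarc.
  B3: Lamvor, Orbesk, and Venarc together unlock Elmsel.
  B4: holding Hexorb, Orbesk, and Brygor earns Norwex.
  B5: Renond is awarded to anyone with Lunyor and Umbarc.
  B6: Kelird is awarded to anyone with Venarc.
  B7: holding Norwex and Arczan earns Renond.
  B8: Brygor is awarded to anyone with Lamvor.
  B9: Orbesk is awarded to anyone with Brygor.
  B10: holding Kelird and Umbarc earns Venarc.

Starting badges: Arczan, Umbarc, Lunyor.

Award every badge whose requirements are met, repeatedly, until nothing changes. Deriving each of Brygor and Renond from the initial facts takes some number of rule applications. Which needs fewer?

Renond: With Lunyor and Umbarc, Renond is earned (B5). [1 rule application]
Brygor: With Lunyor and Umbarc, Renond is earned (B5). With Renond and Umbarc, Lamvor is earned (B2). With Lamvor, Brygor is earned (B8). [3 rule applications]
Renond needs fewer.

Renond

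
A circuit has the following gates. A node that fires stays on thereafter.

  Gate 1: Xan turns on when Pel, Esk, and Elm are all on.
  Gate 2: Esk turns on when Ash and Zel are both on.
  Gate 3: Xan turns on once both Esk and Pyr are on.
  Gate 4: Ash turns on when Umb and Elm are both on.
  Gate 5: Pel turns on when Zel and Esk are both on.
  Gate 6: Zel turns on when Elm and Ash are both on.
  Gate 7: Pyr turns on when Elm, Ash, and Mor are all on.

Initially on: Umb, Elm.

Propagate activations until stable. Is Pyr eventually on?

Pyr would need Elm, Ash, and Mor (Gate 7), but Mor never turns on.

No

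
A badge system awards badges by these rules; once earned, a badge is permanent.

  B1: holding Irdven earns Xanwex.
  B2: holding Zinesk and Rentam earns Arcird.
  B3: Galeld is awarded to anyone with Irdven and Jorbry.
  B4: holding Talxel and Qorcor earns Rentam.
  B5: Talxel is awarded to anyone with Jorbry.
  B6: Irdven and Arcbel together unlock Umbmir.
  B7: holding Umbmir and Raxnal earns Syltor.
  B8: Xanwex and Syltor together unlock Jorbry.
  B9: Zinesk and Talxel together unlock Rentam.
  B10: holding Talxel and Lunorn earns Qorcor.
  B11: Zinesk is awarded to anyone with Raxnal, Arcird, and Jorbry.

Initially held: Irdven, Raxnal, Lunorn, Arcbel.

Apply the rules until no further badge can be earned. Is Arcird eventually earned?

Arcird would need Zinesk and Rentam (B2), but Zinesk is never earned.

No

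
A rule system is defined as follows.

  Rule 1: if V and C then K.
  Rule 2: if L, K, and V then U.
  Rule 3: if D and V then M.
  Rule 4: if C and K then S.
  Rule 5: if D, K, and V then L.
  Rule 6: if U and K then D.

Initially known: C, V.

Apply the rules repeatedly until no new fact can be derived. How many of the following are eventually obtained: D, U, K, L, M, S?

2

V and C hold, so K follows (Rule 1).
C and K hold, so S follows (Rule 4).
D would need U and K (Rule 6), but U is never established.
U would need L, K, and V (Rule 2), but L is never established.
K: reached.
L would need D, K, and V (Rule 5), but D is never established.
M would need D and V (Rule 3), but D is never established.
S: reached.
Reached: K and S — 2 of the 6.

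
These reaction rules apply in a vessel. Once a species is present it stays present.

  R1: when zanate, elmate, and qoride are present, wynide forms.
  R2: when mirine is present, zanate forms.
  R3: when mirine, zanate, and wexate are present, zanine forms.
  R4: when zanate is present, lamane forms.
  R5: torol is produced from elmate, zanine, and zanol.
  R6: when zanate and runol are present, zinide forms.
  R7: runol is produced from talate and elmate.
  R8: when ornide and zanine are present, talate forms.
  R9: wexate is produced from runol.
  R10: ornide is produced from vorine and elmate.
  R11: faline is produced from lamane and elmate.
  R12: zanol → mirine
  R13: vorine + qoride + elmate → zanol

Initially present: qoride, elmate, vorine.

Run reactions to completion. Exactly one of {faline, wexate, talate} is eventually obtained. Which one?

vorine, qoride, and elmate present → zanol forms (R13).
zanol present → mirine forms (R12).
mirine present → zanate forms (R2).
zanate present → lamane forms (R4).
lamane and elmate present → faline forms (R11).
talate would need ornide and zanine (R8), but zanine never forms. wexate would need runol (R9), but runol never forms.

faline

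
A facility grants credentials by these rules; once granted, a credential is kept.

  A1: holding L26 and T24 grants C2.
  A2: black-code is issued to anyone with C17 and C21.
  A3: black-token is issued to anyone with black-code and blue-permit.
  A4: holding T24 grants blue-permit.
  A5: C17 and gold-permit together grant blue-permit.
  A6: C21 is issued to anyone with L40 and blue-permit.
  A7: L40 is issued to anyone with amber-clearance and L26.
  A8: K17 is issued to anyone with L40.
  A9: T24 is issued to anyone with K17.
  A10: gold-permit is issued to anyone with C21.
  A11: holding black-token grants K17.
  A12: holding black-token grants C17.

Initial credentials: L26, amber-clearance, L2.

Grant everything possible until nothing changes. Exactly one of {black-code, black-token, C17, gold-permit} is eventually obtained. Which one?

gold-permit

Holding amber-clearance and L26 grants L40 (A7).
Holding L40 grants K17 (A8).
Holding K17 grants T24 (A9).
Holding T24 grants blue-permit (A4).
Holding L40 and blue-permit grants C21 (A6).
Holding C21 grants gold-permit (A10).
C17 would need black-token (A12), but black-token is never granted. black-code would need C17 and C21 (A2), but C17 is never granted. black-token would need black-code and blue-permit (A3), but black-code is never granted.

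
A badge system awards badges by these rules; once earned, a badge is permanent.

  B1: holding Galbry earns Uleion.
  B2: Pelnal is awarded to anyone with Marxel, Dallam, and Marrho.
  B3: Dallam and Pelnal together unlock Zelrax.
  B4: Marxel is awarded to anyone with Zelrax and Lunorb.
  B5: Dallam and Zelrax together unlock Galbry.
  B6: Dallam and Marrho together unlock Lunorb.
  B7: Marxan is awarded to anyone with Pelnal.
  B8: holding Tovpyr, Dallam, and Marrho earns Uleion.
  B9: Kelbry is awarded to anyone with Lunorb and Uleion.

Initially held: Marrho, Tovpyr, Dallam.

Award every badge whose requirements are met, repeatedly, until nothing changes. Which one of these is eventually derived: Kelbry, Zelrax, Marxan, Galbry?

With Tovpyr, Dallam, and Marrho, Uleion is earned (B8).
With Dallam and Marrho, Lunorb is earned (B6).
With Lunorb and Uleion, Kelbry is earned (B9).
Zelrax would need Dallam and Pelnal (B3), but Pelnal is never earned. Galbry would need Dallam and Zelrax (B5), but Zelrax is never earned. Marxan would need Pelnal (B7), but Pelnal is never earned.

Kelbry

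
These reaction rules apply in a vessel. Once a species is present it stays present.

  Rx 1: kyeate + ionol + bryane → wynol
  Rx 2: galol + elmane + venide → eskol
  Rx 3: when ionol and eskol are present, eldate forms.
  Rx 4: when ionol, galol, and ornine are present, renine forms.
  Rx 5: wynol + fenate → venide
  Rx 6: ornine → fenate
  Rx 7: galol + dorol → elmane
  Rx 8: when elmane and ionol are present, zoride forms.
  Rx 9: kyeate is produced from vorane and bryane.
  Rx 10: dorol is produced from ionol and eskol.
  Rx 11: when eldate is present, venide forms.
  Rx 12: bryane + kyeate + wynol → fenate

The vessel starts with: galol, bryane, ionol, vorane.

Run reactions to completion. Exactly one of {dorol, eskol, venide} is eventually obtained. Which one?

venide

vorane and bryane present → kyeate forms (Rx 9).
kyeate, ionol, and bryane present → wynol forms (Rx 1).
bryane, kyeate, and wynol present → fenate forms (Rx 12).
wynol and fenate present → venide forms (Rx 5).
dorol would need ionol and eskol (Rx 10), but eskol never forms. eskol would need galol, elmane, and venide (Rx 2), but elmane never forms.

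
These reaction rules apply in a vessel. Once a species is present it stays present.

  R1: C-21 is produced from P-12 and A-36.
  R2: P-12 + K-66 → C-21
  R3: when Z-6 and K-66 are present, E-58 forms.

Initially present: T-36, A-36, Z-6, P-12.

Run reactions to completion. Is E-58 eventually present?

No

E-58 would need Z-6 and K-66 (R3), but K-66 never forms.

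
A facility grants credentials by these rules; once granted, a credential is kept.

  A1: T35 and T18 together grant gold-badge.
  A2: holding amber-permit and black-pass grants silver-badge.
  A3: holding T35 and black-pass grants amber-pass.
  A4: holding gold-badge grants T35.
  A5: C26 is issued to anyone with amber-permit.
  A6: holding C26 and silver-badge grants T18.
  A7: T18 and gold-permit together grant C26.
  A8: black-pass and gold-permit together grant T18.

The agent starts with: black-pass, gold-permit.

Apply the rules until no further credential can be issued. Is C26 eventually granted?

Yes

Holding black-pass and gold-permit grants T18 (A8).
Holding T18 and gold-permit grants C26 (A7).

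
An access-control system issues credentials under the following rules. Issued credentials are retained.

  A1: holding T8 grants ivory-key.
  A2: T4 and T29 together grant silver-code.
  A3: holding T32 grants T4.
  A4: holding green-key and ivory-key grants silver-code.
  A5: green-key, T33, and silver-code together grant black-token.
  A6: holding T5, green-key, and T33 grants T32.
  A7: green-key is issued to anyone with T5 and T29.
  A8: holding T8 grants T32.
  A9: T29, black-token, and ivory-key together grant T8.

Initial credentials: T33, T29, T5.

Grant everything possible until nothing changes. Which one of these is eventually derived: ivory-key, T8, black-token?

Holding T5 and T29 grants green-key (A7).
Holding T5, green-key, and T33 grants T32 (A6).
Holding T32 grants T4 (A3).
Holding T4 and T29 grants silver-code (A2).
Holding green-key, T33, and silver-code grants black-token (A5).
ivory-key would need T8 (A1), but T8 is never granted. T8 would need T29, black-token, and ivory-key (A9), but ivory-key is never granted.

black-token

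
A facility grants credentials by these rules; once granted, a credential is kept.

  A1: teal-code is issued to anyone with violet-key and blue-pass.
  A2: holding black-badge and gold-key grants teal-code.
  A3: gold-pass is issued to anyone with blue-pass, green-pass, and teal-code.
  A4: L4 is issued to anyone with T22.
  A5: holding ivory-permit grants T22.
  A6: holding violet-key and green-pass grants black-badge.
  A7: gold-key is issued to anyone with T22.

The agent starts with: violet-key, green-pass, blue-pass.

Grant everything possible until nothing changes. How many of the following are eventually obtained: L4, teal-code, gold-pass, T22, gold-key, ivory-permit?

Holding violet-key and blue-pass grants teal-code (A1).
Holding blue-pass, green-pass, and teal-code grants gold-pass (A3).
L4 would need T22 (A4), but T22 is never granted.
teal-code: reached.
gold-pass: reached.
T22 would need ivory-permit (A5), but ivory-permit is never granted.
gold-key would need T22 (A7), but T22 is never granted.
No rule produces ivory-permit, and it is not given.
Reached: teal-code and gold-pass — 2 of the 6.

2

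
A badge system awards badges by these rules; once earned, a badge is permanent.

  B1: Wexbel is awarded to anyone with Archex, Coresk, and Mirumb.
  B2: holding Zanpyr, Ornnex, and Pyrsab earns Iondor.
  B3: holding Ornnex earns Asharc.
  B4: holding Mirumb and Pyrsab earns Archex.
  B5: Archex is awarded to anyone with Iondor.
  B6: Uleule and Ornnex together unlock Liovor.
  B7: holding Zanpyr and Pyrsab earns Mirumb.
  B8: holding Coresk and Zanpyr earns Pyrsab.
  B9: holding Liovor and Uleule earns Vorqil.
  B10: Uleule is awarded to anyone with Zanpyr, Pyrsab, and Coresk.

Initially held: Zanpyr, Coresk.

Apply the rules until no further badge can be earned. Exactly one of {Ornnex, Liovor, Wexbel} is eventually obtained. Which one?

Wexbel

With Coresk and Zanpyr, Pyrsab is earned (B8).
With Zanpyr and Pyrsab, Mirumb is earned (B7).
With Mirumb and Pyrsab, Archex is earned (B4).
With Archex, Coresk, and Mirumb, Wexbel is earned (B1).
No rule produces Ornnex, and it is not given. Liovor would need Uleule and Ornnex (B6), but Ornnex is never earned.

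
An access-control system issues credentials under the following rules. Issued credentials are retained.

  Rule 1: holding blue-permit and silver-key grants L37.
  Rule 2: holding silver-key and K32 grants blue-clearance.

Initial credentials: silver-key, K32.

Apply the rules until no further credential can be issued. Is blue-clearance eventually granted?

Yes

Holding silver-key and K32 grants blue-clearance (Rule 2).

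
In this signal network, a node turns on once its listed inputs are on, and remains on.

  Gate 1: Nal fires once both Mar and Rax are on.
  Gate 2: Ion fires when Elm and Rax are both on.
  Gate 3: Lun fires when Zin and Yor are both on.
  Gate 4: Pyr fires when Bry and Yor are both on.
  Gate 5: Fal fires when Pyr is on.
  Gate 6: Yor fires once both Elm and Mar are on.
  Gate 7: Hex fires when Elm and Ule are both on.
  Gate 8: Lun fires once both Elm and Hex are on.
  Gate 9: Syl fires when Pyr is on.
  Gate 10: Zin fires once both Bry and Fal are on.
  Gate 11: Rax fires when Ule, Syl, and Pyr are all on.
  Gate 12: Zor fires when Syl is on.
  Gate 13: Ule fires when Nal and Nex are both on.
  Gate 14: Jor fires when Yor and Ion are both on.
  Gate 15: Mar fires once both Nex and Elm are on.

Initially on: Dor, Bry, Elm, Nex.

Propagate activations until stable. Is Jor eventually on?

No

Jor would need Yor and Ion (Gate 14), but Ion never turns on.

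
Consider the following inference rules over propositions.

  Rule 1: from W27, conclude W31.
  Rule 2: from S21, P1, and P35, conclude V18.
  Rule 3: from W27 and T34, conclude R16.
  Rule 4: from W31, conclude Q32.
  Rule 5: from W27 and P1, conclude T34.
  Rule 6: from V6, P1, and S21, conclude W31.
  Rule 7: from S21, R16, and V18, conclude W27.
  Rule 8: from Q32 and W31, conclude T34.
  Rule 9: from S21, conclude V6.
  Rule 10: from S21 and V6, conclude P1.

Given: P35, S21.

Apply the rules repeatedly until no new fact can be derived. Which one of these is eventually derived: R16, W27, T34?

S21 holds, so V6 follows (Rule 9).
S21 and V6 hold, so P1 follows (Rule 10).
V6, P1, and S21 hold, so W31 follows (Rule 6).
From W31, Rule 4 gives Q32.
Q32 and W31 hold, so T34 follows (Rule 8).
R16 would need W27 and T34 (Rule 3), but W27 is never established. W27 would need S21, R16, and V18 (Rule 7), but R16 is never established.

T34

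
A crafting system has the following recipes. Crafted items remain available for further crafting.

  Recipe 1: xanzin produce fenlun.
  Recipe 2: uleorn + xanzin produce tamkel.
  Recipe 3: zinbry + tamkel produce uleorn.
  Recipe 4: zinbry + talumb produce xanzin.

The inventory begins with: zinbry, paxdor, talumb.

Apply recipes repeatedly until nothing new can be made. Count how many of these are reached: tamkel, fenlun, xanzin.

zinbry + talumb → xanzin (Recipe 4).
xanzin → fenlun (Recipe 1).
tamkel would need uleorn and xanzin (Recipe 2), but uleorn is never obtained.
fenlun: reached.
xanzin: reached.
Reached: fenlun and xanzin — 2 of the 3.

2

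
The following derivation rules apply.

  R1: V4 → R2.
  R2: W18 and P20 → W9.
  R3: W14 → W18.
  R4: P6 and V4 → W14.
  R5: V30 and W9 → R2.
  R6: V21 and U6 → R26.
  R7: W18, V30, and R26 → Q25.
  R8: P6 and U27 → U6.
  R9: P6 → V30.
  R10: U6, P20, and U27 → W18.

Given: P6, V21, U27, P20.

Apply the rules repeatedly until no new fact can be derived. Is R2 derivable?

P6 holds, so V30 follows (R9).
From P6 and U27, R8 gives U6.
From U6, P20, and U27, R10 gives W18.
W18 and P20 hold, so W9 follows (R2).
V30 and W9 hold, so R2 follows (R5).

Yes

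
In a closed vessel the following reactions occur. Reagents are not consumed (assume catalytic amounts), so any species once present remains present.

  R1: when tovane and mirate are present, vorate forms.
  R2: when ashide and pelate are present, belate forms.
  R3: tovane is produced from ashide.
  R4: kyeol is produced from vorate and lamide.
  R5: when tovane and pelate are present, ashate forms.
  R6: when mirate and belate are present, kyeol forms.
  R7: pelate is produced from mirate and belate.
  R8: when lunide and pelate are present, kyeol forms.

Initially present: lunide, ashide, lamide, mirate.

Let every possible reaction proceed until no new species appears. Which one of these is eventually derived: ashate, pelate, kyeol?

ashide present → tovane forms (R3).
tovane and mirate present → vorate forms (R1).
vorate and lamide present → kyeol forms (R4).
ashate would need tovane and pelate (R5), but pelate never forms. pelate would need mirate and belate (R7), but belate never forms.

kyeol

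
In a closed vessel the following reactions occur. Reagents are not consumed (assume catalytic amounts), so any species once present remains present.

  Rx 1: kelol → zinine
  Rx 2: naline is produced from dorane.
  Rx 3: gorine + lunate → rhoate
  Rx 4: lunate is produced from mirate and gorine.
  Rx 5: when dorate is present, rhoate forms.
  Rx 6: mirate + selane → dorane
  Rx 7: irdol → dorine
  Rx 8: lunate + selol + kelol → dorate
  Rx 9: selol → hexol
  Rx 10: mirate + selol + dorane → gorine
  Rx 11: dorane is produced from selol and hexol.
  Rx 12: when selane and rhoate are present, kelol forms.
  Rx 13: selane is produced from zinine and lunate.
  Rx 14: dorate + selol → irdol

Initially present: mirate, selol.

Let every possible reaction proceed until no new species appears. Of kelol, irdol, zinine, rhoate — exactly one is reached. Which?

rhoate

selol present → hexol forms (Rx 9).
selol and hexol present → dorane forms (Rx 11).
mirate, selol, and dorane present → gorine forms (Rx 10).
mirate and gorine present → lunate forms (Rx 4).
gorine and lunate present → rhoate forms (Rx 3).
zinine would need kelol (Rx 1), but kelol never forms. kelol would need selane and rhoate (Rx 12), but selane never forms. irdol would need dorate and selol (Rx 14), but dorate never forms.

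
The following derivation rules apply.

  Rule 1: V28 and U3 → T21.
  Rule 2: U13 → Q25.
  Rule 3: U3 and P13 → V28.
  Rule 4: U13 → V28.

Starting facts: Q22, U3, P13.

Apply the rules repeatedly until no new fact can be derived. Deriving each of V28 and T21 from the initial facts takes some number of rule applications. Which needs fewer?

V28

V28: From U3 and P13, Rule 3 gives V28. [1 rule application]
T21: U3 and P13 hold, so V28 follows (Rule 3). V28 and U3 hold, so T21 follows (Rule 1). [2 rule applications]
V28 needs fewer.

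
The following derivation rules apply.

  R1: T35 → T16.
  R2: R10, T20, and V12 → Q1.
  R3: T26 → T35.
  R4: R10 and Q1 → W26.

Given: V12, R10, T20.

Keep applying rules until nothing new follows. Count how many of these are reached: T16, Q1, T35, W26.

2

R10, T20, and V12 hold, so Q1 follows (R2).
R10 and Q1 hold, so W26 follows (R4).
T16 would need T35 (R1), but T35 is never established.
Q1: reached.
T35 would need T26 (R3), but T26 is never established.
W26: reached.
Reached: Q1 and W26 — 2 of the 4.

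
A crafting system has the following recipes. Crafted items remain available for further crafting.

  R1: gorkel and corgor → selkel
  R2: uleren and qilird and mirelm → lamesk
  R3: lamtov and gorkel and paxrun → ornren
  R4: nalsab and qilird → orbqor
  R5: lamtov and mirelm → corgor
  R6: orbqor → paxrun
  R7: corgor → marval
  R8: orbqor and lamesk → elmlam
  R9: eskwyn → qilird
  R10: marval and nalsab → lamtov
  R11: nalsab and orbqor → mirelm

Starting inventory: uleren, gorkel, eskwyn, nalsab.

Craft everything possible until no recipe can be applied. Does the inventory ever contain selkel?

No

selkel would need gorkel and corgor (R1), but corgor is never obtained.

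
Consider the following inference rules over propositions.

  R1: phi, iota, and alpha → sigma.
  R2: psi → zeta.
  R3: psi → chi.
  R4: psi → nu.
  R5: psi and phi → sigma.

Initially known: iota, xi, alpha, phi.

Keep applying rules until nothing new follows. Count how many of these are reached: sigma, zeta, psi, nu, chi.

From phi, iota, and alpha, R1 gives sigma.
sigma: reached.
zeta would need psi (R2), but psi is never established.
No rule produces psi, and it is not given.
nu would need psi (R4), but psi is never established.
chi would need psi (R3), but psi is never established.
Reached: sigma — 1 of the 5.

1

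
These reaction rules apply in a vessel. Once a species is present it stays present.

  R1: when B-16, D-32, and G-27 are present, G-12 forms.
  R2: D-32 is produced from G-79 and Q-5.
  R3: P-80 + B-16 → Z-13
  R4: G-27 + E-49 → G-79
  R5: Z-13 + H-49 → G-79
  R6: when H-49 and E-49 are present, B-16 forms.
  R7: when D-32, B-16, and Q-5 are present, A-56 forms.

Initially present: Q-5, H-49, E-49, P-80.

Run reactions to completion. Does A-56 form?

Yes

H-49 and E-49 present → B-16 forms (R6).
P-80 and B-16 present → Z-13 forms (R3).
Z-13 and H-49 present → G-79 forms (R5).
G-79 and Q-5 present → D-32 forms (R2).
D-32, B-16, and Q-5 present → A-56 forms (R7).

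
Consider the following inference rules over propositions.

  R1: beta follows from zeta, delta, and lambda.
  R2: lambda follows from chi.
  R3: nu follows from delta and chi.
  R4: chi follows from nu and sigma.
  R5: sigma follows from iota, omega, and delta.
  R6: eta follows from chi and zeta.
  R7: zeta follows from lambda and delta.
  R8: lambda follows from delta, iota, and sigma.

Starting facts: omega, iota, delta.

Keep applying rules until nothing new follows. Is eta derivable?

eta would need chi and zeta (R6), but chi is never established.

No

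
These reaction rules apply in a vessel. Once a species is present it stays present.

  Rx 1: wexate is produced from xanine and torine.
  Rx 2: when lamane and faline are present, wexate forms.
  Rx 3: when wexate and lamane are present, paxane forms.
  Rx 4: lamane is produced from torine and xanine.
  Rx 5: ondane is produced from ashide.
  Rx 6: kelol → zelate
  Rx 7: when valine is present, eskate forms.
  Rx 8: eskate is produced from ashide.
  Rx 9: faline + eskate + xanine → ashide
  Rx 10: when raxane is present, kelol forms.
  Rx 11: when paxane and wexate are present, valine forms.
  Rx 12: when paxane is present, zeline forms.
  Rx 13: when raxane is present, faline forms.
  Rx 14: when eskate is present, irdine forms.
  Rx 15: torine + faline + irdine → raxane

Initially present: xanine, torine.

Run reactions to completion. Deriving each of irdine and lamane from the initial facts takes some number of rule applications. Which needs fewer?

lamane

lamane: torine and xanine present → lamane forms (Rx 4). [1 rule application]
irdine: xanine and torine present → wexate forms (Rx 1). torine and xanine present → lamane forms (Rx 4). wexate and lamane present → paxane forms (Rx 3). paxane and wexate present → valine forms (Rx 11). valine present → eskate forms (Rx 7). eskate present → irdine forms (Rx 14). [6 rule applications]
lamane needs fewer.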